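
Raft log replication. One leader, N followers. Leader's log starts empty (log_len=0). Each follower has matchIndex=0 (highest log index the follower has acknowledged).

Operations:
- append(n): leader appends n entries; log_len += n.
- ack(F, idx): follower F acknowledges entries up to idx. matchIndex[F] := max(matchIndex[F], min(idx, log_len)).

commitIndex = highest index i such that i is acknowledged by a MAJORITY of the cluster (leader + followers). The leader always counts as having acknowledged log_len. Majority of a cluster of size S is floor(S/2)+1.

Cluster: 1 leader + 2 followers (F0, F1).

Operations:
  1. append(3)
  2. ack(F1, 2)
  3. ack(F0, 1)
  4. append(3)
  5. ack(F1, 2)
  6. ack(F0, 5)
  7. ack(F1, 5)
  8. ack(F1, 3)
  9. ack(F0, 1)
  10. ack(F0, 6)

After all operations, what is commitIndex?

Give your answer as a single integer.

Answer: 6

Derivation:
Op 1: append 3 -> log_len=3
Op 2: F1 acks idx 2 -> match: F0=0 F1=2; commitIndex=2
Op 3: F0 acks idx 1 -> match: F0=1 F1=2; commitIndex=2
Op 4: append 3 -> log_len=6
Op 5: F1 acks idx 2 -> match: F0=1 F1=2; commitIndex=2
Op 6: F0 acks idx 5 -> match: F0=5 F1=2; commitIndex=5
Op 7: F1 acks idx 5 -> match: F0=5 F1=5; commitIndex=5
Op 8: F1 acks idx 3 -> match: F0=5 F1=5; commitIndex=5
Op 9: F0 acks idx 1 -> match: F0=5 F1=5; commitIndex=5
Op 10: F0 acks idx 6 -> match: F0=6 F1=5; commitIndex=6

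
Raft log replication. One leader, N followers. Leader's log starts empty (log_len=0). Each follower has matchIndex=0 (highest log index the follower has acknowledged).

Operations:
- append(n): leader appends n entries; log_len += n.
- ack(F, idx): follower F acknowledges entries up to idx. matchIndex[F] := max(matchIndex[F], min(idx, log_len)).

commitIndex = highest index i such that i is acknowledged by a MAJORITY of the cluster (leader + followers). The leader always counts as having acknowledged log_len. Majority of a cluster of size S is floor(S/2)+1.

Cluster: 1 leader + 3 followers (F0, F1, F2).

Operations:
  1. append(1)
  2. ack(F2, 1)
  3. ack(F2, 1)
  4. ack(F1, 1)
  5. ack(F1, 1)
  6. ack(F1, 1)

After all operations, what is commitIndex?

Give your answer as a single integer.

Answer: 1

Derivation:
Op 1: append 1 -> log_len=1
Op 2: F2 acks idx 1 -> match: F0=0 F1=0 F2=1; commitIndex=0
Op 3: F2 acks idx 1 -> match: F0=0 F1=0 F2=1; commitIndex=0
Op 4: F1 acks idx 1 -> match: F0=0 F1=1 F2=1; commitIndex=1
Op 5: F1 acks idx 1 -> match: F0=0 F1=1 F2=1; commitIndex=1
Op 6: F1 acks idx 1 -> match: F0=0 F1=1 F2=1; commitIndex=1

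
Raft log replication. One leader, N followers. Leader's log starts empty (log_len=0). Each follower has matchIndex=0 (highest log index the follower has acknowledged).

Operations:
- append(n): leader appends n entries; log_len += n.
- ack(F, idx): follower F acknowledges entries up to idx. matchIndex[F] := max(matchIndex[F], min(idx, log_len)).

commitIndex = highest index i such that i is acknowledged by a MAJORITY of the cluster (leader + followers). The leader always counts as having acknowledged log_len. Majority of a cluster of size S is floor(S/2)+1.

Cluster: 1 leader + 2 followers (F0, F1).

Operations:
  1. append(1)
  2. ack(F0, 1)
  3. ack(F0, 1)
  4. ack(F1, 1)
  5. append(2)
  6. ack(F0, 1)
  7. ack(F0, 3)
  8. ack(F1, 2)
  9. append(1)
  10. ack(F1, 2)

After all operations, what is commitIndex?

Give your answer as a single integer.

Answer: 3

Derivation:
Op 1: append 1 -> log_len=1
Op 2: F0 acks idx 1 -> match: F0=1 F1=0; commitIndex=1
Op 3: F0 acks idx 1 -> match: F0=1 F1=0; commitIndex=1
Op 4: F1 acks idx 1 -> match: F0=1 F1=1; commitIndex=1
Op 5: append 2 -> log_len=3
Op 6: F0 acks idx 1 -> match: F0=1 F1=1; commitIndex=1
Op 7: F0 acks idx 3 -> match: F0=3 F1=1; commitIndex=3
Op 8: F1 acks idx 2 -> match: F0=3 F1=2; commitIndex=3
Op 9: append 1 -> log_len=4
Op 10: F1 acks idx 2 -> match: F0=3 F1=2; commitIndex=3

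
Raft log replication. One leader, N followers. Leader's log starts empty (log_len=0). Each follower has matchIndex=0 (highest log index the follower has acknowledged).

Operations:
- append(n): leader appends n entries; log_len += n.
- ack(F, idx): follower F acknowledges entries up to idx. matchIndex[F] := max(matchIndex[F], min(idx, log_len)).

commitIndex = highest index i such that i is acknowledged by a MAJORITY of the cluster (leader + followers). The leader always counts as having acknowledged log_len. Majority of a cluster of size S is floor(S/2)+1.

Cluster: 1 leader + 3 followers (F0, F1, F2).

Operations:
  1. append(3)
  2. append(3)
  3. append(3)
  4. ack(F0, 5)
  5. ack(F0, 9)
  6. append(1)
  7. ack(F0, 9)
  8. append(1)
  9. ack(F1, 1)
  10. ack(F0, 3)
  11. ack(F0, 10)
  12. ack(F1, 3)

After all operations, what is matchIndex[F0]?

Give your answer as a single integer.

Answer: 10

Derivation:
Op 1: append 3 -> log_len=3
Op 2: append 3 -> log_len=6
Op 3: append 3 -> log_len=9
Op 4: F0 acks idx 5 -> match: F0=5 F1=0 F2=0; commitIndex=0
Op 5: F0 acks idx 9 -> match: F0=9 F1=0 F2=0; commitIndex=0
Op 6: append 1 -> log_len=10
Op 7: F0 acks idx 9 -> match: F0=9 F1=0 F2=0; commitIndex=0
Op 8: append 1 -> log_len=11
Op 9: F1 acks idx 1 -> match: F0=9 F1=1 F2=0; commitIndex=1
Op 10: F0 acks idx 3 -> match: F0=9 F1=1 F2=0; commitIndex=1
Op 11: F0 acks idx 10 -> match: F0=10 F1=1 F2=0; commitIndex=1
Op 12: F1 acks idx 3 -> match: F0=10 F1=3 F2=0; commitIndex=3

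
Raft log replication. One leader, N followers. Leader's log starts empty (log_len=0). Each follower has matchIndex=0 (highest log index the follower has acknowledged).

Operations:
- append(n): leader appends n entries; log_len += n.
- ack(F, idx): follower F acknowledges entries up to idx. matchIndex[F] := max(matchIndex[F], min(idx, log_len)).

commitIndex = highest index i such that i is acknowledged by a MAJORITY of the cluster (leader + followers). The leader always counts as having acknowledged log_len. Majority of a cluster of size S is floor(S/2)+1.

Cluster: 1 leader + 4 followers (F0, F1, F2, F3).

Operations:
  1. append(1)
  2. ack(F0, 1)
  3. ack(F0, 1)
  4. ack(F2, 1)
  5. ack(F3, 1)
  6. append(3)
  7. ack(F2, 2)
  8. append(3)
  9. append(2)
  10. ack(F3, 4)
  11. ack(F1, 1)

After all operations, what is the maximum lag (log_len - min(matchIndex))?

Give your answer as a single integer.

Answer: 8

Derivation:
Op 1: append 1 -> log_len=1
Op 2: F0 acks idx 1 -> match: F0=1 F1=0 F2=0 F3=0; commitIndex=0
Op 3: F0 acks idx 1 -> match: F0=1 F1=0 F2=0 F3=0; commitIndex=0
Op 4: F2 acks idx 1 -> match: F0=1 F1=0 F2=1 F3=0; commitIndex=1
Op 5: F3 acks idx 1 -> match: F0=1 F1=0 F2=1 F3=1; commitIndex=1
Op 6: append 3 -> log_len=4
Op 7: F2 acks idx 2 -> match: F0=1 F1=0 F2=2 F3=1; commitIndex=1
Op 8: append 3 -> log_len=7
Op 9: append 2 -> log_len=9
Op 10: F3 acks idx 4 -> match: F0=1 F1=0 F2=2 F3=4; commitIndex=2
Op 11: F1 acks idx 1 -> match: F0=1 F1=1 F2=2 F3=4; commitIndex=2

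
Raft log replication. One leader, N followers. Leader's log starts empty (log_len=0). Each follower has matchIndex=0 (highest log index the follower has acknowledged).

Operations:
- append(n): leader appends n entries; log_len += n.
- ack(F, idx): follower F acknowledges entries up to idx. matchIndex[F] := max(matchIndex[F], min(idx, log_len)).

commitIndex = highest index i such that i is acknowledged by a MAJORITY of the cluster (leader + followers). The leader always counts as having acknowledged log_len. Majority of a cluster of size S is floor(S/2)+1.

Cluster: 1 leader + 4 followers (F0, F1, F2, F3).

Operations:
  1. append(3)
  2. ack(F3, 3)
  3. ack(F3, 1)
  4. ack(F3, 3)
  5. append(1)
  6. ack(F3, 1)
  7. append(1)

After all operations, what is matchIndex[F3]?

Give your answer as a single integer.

Op 1: append 3 -> log_len=3
Op 2: F3 acks idx 3 -> match: F0=0 F1=0 F2=0 F3=3; commitIndex=0
Op 3: F3 acks idx 1 -> match: F0=0 F1=0 F2=0 F3=3; commitIndex=0
Op 4: F3 acks idx 3 -> match: F0=0 F1=0 F2=0 F3=3; commitIndex=0
Op 5: append 1 -> log_len=4
Op 6: F3 acks idx 1 -> match: F0=0 F1=0 F2=0 F3=3; commitIndex=0
Op 7: append 1 -> log_len=5

Answer: 3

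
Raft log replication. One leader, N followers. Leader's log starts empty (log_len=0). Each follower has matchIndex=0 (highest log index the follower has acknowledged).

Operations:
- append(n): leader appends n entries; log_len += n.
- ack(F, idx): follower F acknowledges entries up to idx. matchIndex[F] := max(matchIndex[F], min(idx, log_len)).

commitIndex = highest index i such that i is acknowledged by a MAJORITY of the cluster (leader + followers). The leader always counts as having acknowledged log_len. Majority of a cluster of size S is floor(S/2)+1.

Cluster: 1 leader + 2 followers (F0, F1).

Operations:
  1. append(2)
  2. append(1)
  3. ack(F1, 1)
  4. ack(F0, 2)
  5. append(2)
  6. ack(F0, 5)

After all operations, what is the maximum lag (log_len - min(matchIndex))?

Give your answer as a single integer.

Op 1: append 2 -> log_len=2
Op 2: append 1 -> log_len=3
Op 3: F1 acks idx 1 -> match: F0=0 F1=1; commitIndex=1
Op 4: F0 acks idx 2 -> match: F0=2 F1=1; commitIndex=2
Op 5: append 2 -> log_len=5
Op 6: F0 acks idx 5 -> match: F0=5 F1=1; commitIndex=5

Answer: 4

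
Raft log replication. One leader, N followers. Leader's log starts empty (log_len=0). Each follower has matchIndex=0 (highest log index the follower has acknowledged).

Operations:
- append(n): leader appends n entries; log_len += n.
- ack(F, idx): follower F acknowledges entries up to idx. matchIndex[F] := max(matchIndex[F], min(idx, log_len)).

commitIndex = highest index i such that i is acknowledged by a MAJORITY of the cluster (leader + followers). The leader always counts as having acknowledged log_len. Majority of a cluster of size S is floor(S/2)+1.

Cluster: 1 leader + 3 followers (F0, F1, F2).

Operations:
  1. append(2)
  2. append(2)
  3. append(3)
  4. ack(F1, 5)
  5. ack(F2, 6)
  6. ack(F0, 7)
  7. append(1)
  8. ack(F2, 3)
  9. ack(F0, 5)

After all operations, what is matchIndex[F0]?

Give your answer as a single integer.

Answer: 7

Derivation:
Op 1: append 2 -> log_len=2
Op 2: append 2 -> log_len=4
Op 3: append 3 -> log_len=7
Op 4: F1 acks idx 5 -> match: F0=0 F1=5 F2=0; commitIndex=0
Op 5: F2 acks idx 6 -> match: F0=0 F1=5 F2=6; commitIndex=5
Op 6: F0 acks idx 7 -> match: F0=7 F1=5 F2=6; commitIndex=6
Op 7: append 1 -> log_len=8
Op 8: F2 acks idx 3 -> match: F0=7 F1=5 F2=6; commitIndex=6
Op 9: F0 acks idx 5 -> match: F0=7 F1=5 F2=6; commitIndex=6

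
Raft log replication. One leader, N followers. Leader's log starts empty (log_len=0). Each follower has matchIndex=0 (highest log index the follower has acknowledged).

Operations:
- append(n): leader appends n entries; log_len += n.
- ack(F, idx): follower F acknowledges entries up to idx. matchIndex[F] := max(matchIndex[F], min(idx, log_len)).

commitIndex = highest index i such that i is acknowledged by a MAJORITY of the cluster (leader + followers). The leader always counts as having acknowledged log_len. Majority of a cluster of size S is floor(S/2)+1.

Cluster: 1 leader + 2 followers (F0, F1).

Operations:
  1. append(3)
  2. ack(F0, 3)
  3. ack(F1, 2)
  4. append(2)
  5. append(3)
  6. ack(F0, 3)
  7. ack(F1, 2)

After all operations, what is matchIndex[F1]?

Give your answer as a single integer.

Op 1: append 3 -> log_len=3
Op 2: F0 acks idx 3 -> match: F0=3 F1=0; commitIndex=3
Op 3: F1 acks idx 2 -> match: F0=3 F1=2; commitIndex=3
Op 4: append 2 -> log_len=5
Op 5: append 3 -> log_len=8
Op 6: F0 acks idx 3 -> match: F0=3 F1=2; commitIndex=3
Op 7: F1 acks idx 2 -> match: F0=3 F1=2; commitIndex=3

Answer: 2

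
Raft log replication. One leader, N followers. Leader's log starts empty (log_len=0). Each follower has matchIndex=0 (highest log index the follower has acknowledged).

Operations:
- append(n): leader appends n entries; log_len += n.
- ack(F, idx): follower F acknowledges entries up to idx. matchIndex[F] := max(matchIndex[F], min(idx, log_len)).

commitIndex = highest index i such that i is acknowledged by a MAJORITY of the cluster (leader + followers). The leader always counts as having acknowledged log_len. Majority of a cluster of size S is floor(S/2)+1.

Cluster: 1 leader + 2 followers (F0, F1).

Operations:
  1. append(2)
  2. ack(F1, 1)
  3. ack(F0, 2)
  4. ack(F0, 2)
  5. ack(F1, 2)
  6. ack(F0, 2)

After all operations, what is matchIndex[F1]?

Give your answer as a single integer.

Op 1: append 2 -> log_len=2
Op 2: F1 acks idx 1 -> match: F0=0 F1=1; commitIndex=1
Op 3: F0 acks idx 2 -> match: F0=2 F1=1; commitIndex=2
Op 4: F0 acks idx 2 -> match: F0=2 F1=1; commitIndex=2
Op 5: F1 acks idx 2 -> match: F0=2 F1=2; commitIndex=2
Op 6: F0 acks idx 2 -> match: F0=2 F1=2; commitIndex=2

Answer: 2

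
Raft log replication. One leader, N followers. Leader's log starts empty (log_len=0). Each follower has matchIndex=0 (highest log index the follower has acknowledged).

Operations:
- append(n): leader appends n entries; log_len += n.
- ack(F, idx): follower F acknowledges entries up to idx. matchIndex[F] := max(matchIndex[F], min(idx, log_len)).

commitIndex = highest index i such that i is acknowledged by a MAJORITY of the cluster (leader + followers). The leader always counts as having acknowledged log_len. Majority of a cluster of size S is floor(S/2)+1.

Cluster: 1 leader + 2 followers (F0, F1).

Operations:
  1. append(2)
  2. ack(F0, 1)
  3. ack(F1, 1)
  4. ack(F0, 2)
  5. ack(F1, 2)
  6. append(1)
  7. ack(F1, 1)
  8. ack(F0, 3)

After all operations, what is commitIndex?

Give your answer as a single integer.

Answer: 3

Derivation:
Op 1: append 2 -> log_len=2
Op 2: F0 acks idx 1 -> match: F0=1 F1=0; commitIndex=1
Op 3: F1 acks idx 1 -> match: F0=1 F1=1; commitIndex=1
Op 4: F0 acks idx 2 -> match: F0=2 F1=1; commitIndex=2
Op 5: F1 acks idx 2 -> match: F0=2 F1=2; commitIndex=2
Op 6: append 1 -> log_len=3
Op 7: F1 acks idx 1 -> match: F0=2 F1=2; commitIndex=2
Op 8: F0 acks idx 3 -> match: F0=3 F1=2; commitIndex=3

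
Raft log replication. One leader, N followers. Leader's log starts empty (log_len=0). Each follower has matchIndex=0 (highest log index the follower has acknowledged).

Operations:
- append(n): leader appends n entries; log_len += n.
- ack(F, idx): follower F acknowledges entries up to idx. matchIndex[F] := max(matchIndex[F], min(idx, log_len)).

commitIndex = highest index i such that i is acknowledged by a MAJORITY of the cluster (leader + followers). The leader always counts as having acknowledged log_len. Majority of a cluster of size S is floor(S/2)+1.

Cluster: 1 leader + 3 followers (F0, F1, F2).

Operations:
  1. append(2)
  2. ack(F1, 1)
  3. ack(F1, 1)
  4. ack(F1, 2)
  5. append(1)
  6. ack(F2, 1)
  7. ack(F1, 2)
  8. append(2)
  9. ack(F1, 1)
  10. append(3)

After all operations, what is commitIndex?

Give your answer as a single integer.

Answer: 1

Derivation:
Op 1: append 2 -> log_len=2
Op 2: F1 acks idx 1 -> match: F0=0 F1=1 F2=0; commitIndex=0
Op 3: F1 acks idx 1 -> match: F0=0 F1=1 F2=0; commitIndex=0
Op 4: F1 acks idx 2 -> match: F0=0 F1=2 F2=0; commitIndex=0
Op 5: append 1 -> log_len=3
Op 6: F2 acks idx 1 -> match: F0=0 F1=2 F2=1; commitIndex=1
Op 7: F1 acks idx 2 -> match: F0=0 F1=2 F2=1; commitIndex=1
Op 8: append 2 -> log_len=5
Op 9: F1 acks idx 1 -> match: F0=0 F1=2 F2=1; commitIndex=1
Op 10: append 3 -> log_len=8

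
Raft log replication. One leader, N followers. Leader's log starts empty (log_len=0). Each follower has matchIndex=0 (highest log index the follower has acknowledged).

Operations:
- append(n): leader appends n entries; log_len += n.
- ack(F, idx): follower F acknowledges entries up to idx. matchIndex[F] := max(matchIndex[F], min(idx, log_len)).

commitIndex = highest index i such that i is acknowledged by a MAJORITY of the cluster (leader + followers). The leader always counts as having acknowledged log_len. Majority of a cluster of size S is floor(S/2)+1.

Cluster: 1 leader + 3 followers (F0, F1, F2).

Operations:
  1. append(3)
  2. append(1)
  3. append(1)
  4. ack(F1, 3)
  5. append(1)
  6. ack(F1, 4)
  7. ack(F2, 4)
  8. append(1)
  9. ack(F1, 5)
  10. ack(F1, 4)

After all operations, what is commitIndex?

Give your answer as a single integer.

Op 1: append 3 -> log_len=3
Op 2: append 1 -> log_len=4
Op 3: append 1 -> log_len=5
Op 4: F1 acks idx 3 -> match: F0=0 F1=3 F2=0; commitIndex=0
Op 5: append 1 -> log_len=6
Op 6: F1 acks idx 4 -> match: F0=0 F1=4 F2=0; commitIndex=0
Op 7: F2 acks idx 4 -> match: F0=0 F1=4 F2=4; commitIndex=4
Op 8: append 1 -> log_len=7
Op 9: F1 acks idx 5 -> match: F0=0 F1=5 F2=4; commitIndex=4
Op 10: F1 acks idx 4 -> match: F0=0 F1=5 F2=4; commitIndex=4

Answer: 4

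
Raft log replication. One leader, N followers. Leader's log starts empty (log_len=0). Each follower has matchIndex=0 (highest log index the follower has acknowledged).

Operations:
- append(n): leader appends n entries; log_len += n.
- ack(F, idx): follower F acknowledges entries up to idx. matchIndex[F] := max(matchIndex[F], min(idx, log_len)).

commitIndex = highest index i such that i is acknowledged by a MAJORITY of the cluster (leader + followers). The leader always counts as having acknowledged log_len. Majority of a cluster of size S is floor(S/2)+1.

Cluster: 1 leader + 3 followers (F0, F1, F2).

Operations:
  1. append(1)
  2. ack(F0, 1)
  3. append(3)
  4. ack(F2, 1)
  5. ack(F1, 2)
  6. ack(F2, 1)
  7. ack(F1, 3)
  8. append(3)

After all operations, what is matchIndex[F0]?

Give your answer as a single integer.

Op 1: append 1 -> log_len=1
Op 2: F0 acks idx 1 -> match: F0=1 F1=0 F2=0; commitIndex=0
Op 3: append 3 -> log_len=4
Op 4: F2 acks idx 1 -> match: F0=1 F1=0 F2=1; commitIndex=1
Op 5: F1 acks idx 2 -> match: F0=1 F1=2 F2=1; commitIndex=1
Op 6: F2 acks idx 1 -> match: F0=1 F1=2 F2=1; commitIndex=1
Op 7: F1 acks idx 3 -> match: F0=1 F1=3 F2=1; commitIndex=1
Op 8: append 3 -> log_len=7

Answer: 1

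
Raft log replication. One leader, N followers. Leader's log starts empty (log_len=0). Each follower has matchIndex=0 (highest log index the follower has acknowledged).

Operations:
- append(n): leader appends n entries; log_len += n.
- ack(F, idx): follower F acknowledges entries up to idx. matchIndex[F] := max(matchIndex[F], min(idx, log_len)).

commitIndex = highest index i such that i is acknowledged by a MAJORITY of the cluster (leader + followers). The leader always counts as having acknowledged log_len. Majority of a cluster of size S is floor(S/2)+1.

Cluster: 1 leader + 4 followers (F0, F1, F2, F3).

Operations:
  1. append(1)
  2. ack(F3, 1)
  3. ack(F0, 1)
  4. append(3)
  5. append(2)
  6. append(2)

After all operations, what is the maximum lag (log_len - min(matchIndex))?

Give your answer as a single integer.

Op 1: append 1 -> log_len=1
Op 2: F3 acks idx 1 -> match: F0=0 F1=0 F2=0 F3=1; commitIndex=0
Op 3: F0 acks idx 1 -> match: F0=1 F1=0 F2=0 F3=1; commitIndex=1
Op 4: append 3 -> log_len=4
Op 5: append 2 -> log_len=6
Op 6: append 2 -> log_len=8

Answer: 8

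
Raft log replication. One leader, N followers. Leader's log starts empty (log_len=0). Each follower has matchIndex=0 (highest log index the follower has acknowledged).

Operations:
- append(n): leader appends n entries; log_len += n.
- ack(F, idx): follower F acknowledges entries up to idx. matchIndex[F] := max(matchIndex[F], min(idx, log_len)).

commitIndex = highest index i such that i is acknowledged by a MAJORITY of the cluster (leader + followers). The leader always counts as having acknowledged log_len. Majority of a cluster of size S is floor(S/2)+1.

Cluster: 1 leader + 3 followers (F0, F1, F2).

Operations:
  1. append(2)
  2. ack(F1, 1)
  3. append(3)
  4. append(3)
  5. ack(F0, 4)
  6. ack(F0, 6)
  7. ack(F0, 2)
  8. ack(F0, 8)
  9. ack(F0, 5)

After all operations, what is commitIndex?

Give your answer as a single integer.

Op 1: append 2 -> log_len=2
Op 2: F1 acks idx 1 -> match: F0=0 F1=1 F2=0; commitIndex=0
Op 3: append 3 -> log_len=5
Op 4: append 3 -> log_len=8
Op 5: F0 acks idx 4 -> match: F0=4 F1=1 F2=0; commitIndex=1
Op 6: F0 acks idx 6 -> match: F0=6 F1=1 F2=0; commitIndex=1
Op 7: F0 acks idx 2 -> match: F0=6 F1=1 F2=0; commitIndex=1
Op 8: F0 acks idx 8 -> match: F0=8 F1=1 F2=0; commitIndex=1
Op 9: F0 acks idx 5 -> match: F0=8 F1=1 F2=0; commitIndex=1

Answer: 1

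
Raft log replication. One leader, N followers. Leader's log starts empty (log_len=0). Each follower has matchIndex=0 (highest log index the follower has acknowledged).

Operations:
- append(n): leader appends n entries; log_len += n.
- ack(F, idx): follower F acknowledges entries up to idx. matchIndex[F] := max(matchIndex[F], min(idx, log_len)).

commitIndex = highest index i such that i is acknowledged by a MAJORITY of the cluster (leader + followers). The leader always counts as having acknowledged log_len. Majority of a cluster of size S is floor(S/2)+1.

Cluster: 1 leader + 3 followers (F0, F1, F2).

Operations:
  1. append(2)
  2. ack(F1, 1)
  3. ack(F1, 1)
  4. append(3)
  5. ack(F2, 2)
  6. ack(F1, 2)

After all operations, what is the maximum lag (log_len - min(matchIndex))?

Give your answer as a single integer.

Op 1: append 2 -> log_len=2
Op 2: F1 acks idx 1 -> match: F0=0 F1=1 F2=0; commitIndex=0
Op 3: F1 acks idx 1 -> match: F0=0 F1=1 F2=0; commitIndex=0
Op 4: append 3 -> log_len=5
Op 5: F2 acks idx 2 -> match: F0=0 F1=1 F2=2; commitIndex=1
Op 6: F1 acks idx 2 -> match: F0=0 F1=2 F2=2; commitIndex=2

Answer: 5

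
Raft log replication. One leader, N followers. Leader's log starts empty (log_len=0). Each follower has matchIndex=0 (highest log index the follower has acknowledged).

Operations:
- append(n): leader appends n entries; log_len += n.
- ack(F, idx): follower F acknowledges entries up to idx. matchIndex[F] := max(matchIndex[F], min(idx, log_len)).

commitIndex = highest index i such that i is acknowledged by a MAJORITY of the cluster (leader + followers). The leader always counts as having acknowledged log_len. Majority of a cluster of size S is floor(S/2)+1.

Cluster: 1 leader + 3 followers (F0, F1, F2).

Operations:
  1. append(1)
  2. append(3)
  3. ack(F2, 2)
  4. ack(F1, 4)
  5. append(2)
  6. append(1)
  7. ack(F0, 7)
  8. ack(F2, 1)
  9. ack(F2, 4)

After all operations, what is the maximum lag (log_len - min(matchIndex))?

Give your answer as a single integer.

Op 1: append 1 -> log_len=1
Op 2: append 3 -> log_len=4
Op 3: F2 acks idx 2 -> match: F0=0 F1=0 F2=2; commitIndex=0
Op 4: F1 acks idx 4 -> match: F0=0 F1=4 F2=2; commitIndex=2
Op 5: append 2 -> log_len=6
Op 6: append 1 -> log_len=7
Op 7: F0 acks idx 7 -> match: F0=7 F1=4 F2=2; commitIndex=4
Op 8: F2 acks idx 1 -> match: F0=7 F1=4 F2=2; commitIndex=4
Op 9: F2 acks idx 4 -> match: F0=7 F1=4 F2=4; commitIndex=4

Answer: 3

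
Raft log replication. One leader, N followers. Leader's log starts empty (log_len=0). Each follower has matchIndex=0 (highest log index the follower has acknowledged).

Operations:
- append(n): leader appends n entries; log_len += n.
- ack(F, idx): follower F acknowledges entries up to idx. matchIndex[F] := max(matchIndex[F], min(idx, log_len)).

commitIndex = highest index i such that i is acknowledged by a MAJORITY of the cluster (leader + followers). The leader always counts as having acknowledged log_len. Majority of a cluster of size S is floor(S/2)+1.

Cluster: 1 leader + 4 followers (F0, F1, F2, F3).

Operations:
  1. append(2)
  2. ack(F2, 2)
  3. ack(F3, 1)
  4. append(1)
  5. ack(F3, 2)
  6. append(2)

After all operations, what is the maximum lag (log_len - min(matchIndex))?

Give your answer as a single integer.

Op 1: append 2 -> log_len=2
Op 2: F2 acks idx 2 -> match: F0=0 F1=0 F2=2 F3=0; commitIndex=0
Op 3: F3 acks idx 1 -> match: F0=0 F1=0 F2=2 F3=1; commitIndex=1
Op 4: append 1 -> log_len=3
Op 5: F3 acks idx 2 -> match: F0=0 F1=0 F2=2 F3=2; commitIndex=2
Op 6: append 2 -> log_len=5

Answer: 5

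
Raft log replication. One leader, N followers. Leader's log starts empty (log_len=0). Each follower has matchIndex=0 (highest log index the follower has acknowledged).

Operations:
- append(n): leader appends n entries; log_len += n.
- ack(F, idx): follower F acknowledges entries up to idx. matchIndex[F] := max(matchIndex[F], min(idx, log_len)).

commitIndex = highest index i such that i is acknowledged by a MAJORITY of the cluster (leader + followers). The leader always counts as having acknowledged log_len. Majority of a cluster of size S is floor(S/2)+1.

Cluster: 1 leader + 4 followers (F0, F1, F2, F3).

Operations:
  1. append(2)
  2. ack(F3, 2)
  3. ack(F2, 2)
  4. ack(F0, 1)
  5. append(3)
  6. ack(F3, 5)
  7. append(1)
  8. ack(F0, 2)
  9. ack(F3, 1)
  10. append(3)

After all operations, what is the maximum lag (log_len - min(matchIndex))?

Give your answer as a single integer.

Op 1: append 2 -> log_len=2
Op 2: F3 acks idx 2 -> match: F0=0 F1=0 F2=0 F3=2; commitIndex=0
Op 3: F2 acks idx 2 -> match: F0=0 F1=0 F2=2 F3=2; commitIndex=2
Op 4: F0 acks idx 1 -> match: F0=1 F1=0 F2=2 F3=2; commitIndex=2
Op 5: append 3 -> log_len=5
Op 6: F3 acks idx 5 -> match: F0=1 F1=0 F2=2 F3=5; commitIndex=2
Op 7: append 1 -> log_len=6
Op 8: F0 acks idx 2 -> match: F0=2 F1=0 F2=2 F3=5; commitIndex=2
Op 9: F3 acks idx 1 -> match: F0=2 F1=0 F2=2 F3=5; commitIndex=2
Op 10: append 3 -> log_len=9

Answer: 9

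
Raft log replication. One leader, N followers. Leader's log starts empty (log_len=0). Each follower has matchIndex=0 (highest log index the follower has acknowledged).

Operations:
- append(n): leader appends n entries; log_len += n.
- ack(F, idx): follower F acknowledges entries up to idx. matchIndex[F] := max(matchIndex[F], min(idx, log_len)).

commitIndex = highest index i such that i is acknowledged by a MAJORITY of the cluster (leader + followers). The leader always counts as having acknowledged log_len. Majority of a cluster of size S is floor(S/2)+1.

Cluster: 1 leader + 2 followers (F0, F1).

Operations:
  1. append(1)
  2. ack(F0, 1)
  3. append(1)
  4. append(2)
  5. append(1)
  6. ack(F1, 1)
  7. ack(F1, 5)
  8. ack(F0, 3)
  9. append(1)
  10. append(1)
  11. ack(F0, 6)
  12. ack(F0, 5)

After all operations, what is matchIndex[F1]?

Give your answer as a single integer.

Answer: 5

Derivation:
Op 1: append 1 -> log_len=1
Op 2: F0 acks idx 1 -> match: F0=1 F1=0; commitIndex=1
Op 3: append 1 -> log_len=2
Op 4: append 2 -> log_len=4
Op 5: append 1 -> log_len=5
Op 6: F1 acks idx 1 -> match: F0=1 F1=1; commitIndex=1
Op 7: F1 acks idx 5 -> match: F0=1 F1=5; commitIndex=5
Op 8: F0 acks idx 3 -> match: F0=3 F1=5; commitIndex=5
Op 9: append 1 -> log_len=6
Op 10: append 1 -> log_len=7
Op 11: F0 acks idx 6 -> match: F0=6 F1=5; commitIndex=6
Op 12: F0 acks idx 5 -> match: F0=6 F1=5; commitIndex=6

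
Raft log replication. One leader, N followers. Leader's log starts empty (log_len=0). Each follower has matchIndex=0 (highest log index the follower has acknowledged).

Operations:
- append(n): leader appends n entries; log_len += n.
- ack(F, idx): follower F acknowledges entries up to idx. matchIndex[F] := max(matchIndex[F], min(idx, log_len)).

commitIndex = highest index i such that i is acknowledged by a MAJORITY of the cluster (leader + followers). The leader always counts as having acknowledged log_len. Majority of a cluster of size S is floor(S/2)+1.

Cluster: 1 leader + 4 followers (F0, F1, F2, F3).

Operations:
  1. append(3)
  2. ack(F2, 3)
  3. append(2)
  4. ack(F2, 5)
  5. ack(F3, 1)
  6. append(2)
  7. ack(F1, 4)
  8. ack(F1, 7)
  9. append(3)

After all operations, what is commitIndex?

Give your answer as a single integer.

Op 1: append 3 -> log_len=3
Op 2: F2 acks idx 3 -> match: F0=0 F1=0 F2=3 F3=0; commitIndex=0
Op 3: append 2 -> log_len=5
Op 4: F2 acks idx 5 -> match: F0=0 F1=0 F2=5 F3=0; commitIndex=0
Op 5: F3 acks idx 1 -> match: F0=0 F1=0 F2=5 F3=1; commitIndex=1
Op 6: append 2 -> log_len=7
Op 7: F1 acks idx 4 -> match: F0=0 F1=4 F2=5 F3=1; commitIndex=4
Op 8: F1 acks idx 7 -> match: F0=0 F1=7 F2=5 F3=1; commitIndex=5
Op 9: append 3 -> log_len=10

Answer: 5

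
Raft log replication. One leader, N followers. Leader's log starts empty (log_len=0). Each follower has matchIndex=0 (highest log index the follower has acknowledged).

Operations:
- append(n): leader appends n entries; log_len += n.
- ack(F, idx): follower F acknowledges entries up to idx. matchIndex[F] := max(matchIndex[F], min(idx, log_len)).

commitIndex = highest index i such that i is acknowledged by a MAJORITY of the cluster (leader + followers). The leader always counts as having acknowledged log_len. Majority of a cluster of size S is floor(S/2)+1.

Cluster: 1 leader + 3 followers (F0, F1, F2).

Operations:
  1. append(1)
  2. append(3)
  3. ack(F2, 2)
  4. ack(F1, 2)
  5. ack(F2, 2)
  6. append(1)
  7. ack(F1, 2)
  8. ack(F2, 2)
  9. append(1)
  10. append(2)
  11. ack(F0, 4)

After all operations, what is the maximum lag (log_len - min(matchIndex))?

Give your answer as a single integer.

Answer: 6

Derivation:
Op 1: append 1 -> log_len=1
Op 2: append 3 -> log_len=4
Op 3: F2 acks idx 2 -> match: F0=0 F1=0 F2=2; commitIndex=0
Op 4: F1 acks idx 2 -> match: F0=0 F1=2 F2=2; commitIndex=2
Op 5: F2 acks idx 2 -> match: F0=0 F1=2 F2=2; commitIndex=2
Op 6: append 1 -> log_len=5
Op 7: F1 acks idx 2 -> match: F0=0 F1=2 F2=2; commitIndex=2
Op 8: F2 acks idx 2 -> match: F0=0 F1=2 F2=2; commitIndex=2
Op 9: append 1 -> log_len=6
Op 10: append 2 -> log_len=8
Op 11: F0 acks idx 4 -> match: F0=4 F1=2 F2=2; commitIndex=2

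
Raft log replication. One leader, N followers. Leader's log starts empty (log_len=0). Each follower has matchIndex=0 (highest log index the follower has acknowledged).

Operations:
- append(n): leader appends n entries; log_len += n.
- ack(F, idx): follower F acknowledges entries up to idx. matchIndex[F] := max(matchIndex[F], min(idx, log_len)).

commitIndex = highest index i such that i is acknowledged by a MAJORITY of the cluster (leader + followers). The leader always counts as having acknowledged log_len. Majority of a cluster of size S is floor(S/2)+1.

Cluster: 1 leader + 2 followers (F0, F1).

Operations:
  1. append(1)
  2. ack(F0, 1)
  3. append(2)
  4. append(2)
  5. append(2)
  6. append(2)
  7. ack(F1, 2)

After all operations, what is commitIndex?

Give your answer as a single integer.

Answer: 2

Derivation:
Op 1: append 1 -> log_len=1
Op 2: F0 acks idx 1 -> match: F0=1 F1=0; commitIndex=1
Op 3: append 2 -> log_len=3
Op 4: append 2 -> log_len=5
Op 5: append 2 -> log_len=7
Op 6: append 2 -> log_len=9
Op 7: F1 acks idx 2 -> match: F0=1 F1=2; commitIndex=2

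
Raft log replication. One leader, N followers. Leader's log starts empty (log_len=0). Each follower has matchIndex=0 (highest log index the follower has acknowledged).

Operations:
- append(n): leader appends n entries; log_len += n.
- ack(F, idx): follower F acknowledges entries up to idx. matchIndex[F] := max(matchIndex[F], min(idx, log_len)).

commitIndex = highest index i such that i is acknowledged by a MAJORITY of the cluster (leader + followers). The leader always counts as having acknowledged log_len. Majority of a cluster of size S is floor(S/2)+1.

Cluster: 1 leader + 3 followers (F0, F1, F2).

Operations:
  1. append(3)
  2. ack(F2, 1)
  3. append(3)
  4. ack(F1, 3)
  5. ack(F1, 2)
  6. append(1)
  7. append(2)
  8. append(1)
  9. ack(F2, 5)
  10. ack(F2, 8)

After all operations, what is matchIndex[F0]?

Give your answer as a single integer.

Answer: 0

Derivation:
Op 1: append 3 -> log_len=3
Op 2: F2 acks idx 1 -> match: F0=0 F1=0 F2=1; commitIndex=0
Op 3: append 3 -> log_len=6
Op 4: F1 acks idx 3 -> match: F0=0 F1=3 F2=1; commitIndex=1
Op 5: F1 acks idx 2 -> match: F0=0 F1=3 F2=1; commitIndex=1
Op 6: append 1 -> log_len=7
Op 7: append 2 -> log_len=9
Op 8: append 1 -> log_len=10
Op 9: F2 acks idx 5 -> match: F0=0 F1=3 F2=5; commitIndex=3
Op 10: F2 acks idx 8 -> match: F0=0 F1=3 F2=8; commitIndex=3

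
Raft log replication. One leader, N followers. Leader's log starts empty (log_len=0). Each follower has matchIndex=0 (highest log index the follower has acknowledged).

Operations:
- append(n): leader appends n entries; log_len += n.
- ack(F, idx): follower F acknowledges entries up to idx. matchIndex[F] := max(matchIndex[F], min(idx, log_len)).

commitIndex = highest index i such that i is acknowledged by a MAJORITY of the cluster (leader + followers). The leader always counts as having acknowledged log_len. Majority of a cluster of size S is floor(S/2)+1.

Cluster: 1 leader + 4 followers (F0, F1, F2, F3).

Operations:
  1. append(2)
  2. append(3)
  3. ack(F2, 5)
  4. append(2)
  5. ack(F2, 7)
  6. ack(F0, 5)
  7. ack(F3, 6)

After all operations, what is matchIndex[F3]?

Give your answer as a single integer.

Op 1: append 2 -> log_len=2
Op 2: append 3 -> log_len=5
Op 3: F2 acks idx 5 -> match: F0=0 F1=0 F2=5 F3=0; commitIndex=0
Op 4: append 2 -> log_len=7
Op 5: F2 acks idx 7 -> match: F0=0 F1=0 F2=7 F3=0; commitIndex=0
Op 6: F0 acks idx 5 -> match: F0=5 F1=0 F2=7 F3=0; commitIndex=5
Op 7: F3 acks idx 6 -> match: F0=5 F1=0 F2=7 F3=6; commitIndex=6

Answer: 6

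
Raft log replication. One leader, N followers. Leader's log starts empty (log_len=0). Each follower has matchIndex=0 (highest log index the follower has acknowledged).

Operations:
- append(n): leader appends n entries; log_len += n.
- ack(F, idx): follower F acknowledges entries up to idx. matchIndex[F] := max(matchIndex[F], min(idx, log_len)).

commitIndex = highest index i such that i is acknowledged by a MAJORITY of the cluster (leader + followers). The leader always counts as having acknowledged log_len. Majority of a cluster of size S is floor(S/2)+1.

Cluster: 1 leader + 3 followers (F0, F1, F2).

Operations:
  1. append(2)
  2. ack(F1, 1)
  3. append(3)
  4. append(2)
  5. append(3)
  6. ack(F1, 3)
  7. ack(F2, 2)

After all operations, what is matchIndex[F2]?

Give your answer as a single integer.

Answer: 2

Derivation:
Op 1: append 2 -> log_len=2
Op 2: F1 acks idx 1 -> match: F0=0 F1=1 F2=0; commitIndex=0
Op 3: append 3 -> log_len=5
Op 4: append 2 -> log_len=7
Op 5: append 3 -> log_len=10
Op 6: F1 acks idx 3 -> match: F0=0 F1=3 F2=0; commitIndex=0
Op 7: F2 acks idx 2 -> match: F0=0 F1=3 F2=2; commitIndex=2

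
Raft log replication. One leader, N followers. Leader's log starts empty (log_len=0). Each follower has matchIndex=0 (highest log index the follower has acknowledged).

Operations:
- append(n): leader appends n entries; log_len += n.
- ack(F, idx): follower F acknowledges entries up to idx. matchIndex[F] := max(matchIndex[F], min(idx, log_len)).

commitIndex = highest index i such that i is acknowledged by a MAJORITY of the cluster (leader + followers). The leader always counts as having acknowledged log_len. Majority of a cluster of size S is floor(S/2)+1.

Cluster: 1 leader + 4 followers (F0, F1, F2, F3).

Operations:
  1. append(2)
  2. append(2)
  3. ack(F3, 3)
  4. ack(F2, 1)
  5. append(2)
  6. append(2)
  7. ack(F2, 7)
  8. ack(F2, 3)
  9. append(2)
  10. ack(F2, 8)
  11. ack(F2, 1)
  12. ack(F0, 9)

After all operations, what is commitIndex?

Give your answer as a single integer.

Op 1: append 2 -> log_len=2
Op 2: append 2 -> log_len=4
Op 3: F3 acks idx 3 -> match: F0=0 F1=0 F2=0 F3=3; commitIndex=0
Op 4: F2 acks idx 1 -> match: F0=0 F1=0 F2=1 F3=3; commitIndex=1
Op 5: append 2 -> log_len=6
Op 6: append 2 -> log_len=8
Op 7: F2 acks idx 7 -> match: F0=0 F1=0 F2=7 F3=3; commitIndex=3
Op 8: F2 acks idx 3 -> match: F0=0 F1=0 F2=7 F3=3; commitIndex=3
Op 9: append 2 -> log_len=10
Op 10: F2 acks idx 8 -> match: F0=0 F1=0 F2=8 F3=3; commitIndex=3
Op 11: F2 acks idx 1 -> match: F0=0 F1=0 F2=8 F3=3; commitIndex=3
Op 12: F0 acks idx 9 -> match: F0=9 F1=0 F2=8 F3=3; commitIndex=8

Answer: 8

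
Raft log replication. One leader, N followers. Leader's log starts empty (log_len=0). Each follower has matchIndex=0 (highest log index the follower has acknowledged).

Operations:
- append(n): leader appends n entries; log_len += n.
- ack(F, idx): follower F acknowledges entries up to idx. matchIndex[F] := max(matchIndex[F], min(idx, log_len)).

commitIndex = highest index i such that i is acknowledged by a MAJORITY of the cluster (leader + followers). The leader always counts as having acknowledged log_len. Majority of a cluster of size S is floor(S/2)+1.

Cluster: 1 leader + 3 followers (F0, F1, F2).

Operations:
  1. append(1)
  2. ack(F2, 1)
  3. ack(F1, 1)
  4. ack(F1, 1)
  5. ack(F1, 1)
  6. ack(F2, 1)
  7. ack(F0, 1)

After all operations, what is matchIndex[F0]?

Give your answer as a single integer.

Op 1: append 1 -> log_len=1
Op 2: F2 acks idx 1 -> match: F0=0 F1=0 F2=1; commitIndex=0
Op 3: F1 acks idx 1 -> match: F0=0 F1=1 F2=1; commitIndex=1
Op 4: F1 acks idx 1 -> match: F0=0 F1=1 F2=1; commitIndex=1
Op 5: F1 acks idx 1 -> match: F0=0 F1=1 F2=1; commitIndex=1
Op 6: F2 acks idx 1 -> match: F0=0 F1=1 F2=1; commitIndex=1
Op 7: F0 acks idx 1 -> match: F0=1 F1=1 F2=1; commitIndex=1

Answer: 1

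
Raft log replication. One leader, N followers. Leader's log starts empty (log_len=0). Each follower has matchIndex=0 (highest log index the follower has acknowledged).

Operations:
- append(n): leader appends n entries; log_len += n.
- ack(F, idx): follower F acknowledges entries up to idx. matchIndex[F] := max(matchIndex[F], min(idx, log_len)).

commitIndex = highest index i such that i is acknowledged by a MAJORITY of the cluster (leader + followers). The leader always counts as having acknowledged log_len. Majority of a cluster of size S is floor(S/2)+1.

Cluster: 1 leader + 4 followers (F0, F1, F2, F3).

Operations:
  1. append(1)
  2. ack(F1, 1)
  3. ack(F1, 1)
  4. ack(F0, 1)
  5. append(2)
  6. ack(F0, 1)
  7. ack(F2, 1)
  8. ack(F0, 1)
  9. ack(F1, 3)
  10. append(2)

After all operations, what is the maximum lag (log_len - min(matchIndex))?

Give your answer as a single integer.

Op 1: append 1 -> log_len=1
Op 2: F1 acks idx 1 -> match: F0=0 F1=1 F2=0 F3=0; commitIndex=0
Op 3: F1 acks idx 1 -> match: F0=0 F1=1 F2=0 F3=0; commitIndex=0
Op 4: F0 acks idx 1 -> match: F0=1 F1=1 F2=0 F3=0; commitIndex=1
Op 5: append 2 -> log_len=3
Op 6: F0 acks idx 1 -> match: F0=1 F1=1 F2=0 F3=0; commitIndex=1
Op 7: F2 acks idx 1 -> match: F0=1 F1=1 F2=1 F3=0; commitIndex=1
Op 8: F0 acks idx 1 -> match: F0=1 F1=1 F2=1 F3=0; commitIndex=1
Op 9: F1 acks idx 3 -> match: F0=1 F1=3 F2=1 F3=0; commitIndex=1
Op 10: append 2 -> log_len=5

Answer: 5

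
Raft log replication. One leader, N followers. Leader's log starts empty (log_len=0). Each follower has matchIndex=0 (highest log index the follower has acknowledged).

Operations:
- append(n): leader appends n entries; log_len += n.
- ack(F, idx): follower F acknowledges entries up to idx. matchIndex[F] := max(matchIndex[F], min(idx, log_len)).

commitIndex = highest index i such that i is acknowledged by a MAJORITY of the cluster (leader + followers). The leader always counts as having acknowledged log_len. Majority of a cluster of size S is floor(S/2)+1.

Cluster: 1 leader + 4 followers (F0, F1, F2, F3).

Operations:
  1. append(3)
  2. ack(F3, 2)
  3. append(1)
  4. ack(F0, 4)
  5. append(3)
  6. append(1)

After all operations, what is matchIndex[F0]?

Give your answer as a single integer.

Op 1: append 3 -> log_len=3
Op 2: F3 acks idx 2 -> match: F0=0 F1=0 F2=0 F3=2; commitIndex=0
Op 3: append 1 -> log_len=4
Op 4: F0 acks idx 4 -> match: F0=4 F1=0 F2=0 F3=2; commitIndex=2
Op 5: append 3 -> log_len=7
Op 6: append 1 -> log_len=8

Answer: 4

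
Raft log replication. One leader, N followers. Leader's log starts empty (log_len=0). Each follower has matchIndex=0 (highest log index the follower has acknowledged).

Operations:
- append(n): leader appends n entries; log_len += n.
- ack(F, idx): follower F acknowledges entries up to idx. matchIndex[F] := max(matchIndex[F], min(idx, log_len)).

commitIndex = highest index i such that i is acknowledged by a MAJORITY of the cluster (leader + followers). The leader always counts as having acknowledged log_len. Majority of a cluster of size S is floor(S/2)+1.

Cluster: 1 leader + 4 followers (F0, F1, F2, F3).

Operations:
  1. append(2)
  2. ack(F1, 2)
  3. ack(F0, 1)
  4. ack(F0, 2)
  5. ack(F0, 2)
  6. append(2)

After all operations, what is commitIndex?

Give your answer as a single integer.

Op 1: append 2 -> log_len=2
Op 2: F1 acks idx 2 -> match: F0=0 F1=2 F2=0 F3=0; commitIndex=0
Op 3: F0 acks idx 1 -> match: F0=1 F1=2 F2=0 F3=0; commitIndex=1
Op 4: F0 acks idx 2 -> match: F0=2 F1=2 F2=0 F3=0; commitIndex=2
Op 5: F0 acks idx 2 -> match: F0=2 F1=2 F2=0 F3=0; commitIndex=2
Op 6: append 2 -> log_len=4

Answer: 2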